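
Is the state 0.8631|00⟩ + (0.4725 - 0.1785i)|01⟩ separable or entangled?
Separable

Writing the state as a|00⟩ + b|01⟩ + c|10⟩ + d|11⟩, it is a product state iff ad − bc = 0.
Here (a, b, c, d) = (0.8631, (0.4725 - 0.1785i), 0, 0): ad − bc = (0.8631)(0) − (0.4725 - 0.1785i)(0) = 0, so the state is separable.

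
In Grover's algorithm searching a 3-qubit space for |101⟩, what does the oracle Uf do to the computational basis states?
Uf|x⟩ = -|x⟩ if x = 101, else |x⟩ (phase flip on target)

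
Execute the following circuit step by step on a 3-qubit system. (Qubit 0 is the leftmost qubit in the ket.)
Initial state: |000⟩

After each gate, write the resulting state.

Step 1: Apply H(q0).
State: 1/√2|000⟩ + 1/√2|100⟩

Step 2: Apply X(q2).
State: 1/√2|001⟩ + 1/√2|101⟩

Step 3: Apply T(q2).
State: (1/2 + (1/2)i)|001⟩ + (1/2 + (1/2)i)|101⟩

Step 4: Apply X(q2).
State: (1/2 + (1/2)i)|000⟩ + (1/2 + (1/2)i)|100⟩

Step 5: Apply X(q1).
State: (1/2 + (1/2)i)|010⟩ + (1/2 + (1/2)i)|110⟩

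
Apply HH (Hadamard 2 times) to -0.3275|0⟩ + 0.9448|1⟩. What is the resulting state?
-0.3275|0⟩ + 0.9448|1⟩

H² = I, so an even number of Hadamards cancels: H^2 = I and the state is unchanged.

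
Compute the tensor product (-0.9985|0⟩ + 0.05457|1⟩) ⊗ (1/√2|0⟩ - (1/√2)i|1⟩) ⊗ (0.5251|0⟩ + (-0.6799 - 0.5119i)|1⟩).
-0.3707|000⟩ + (0.48 + 0.3614i)|001⟩ + 0.3707i|010⟩ + (0.3614 - 0.48i)|011⟩ + 0.02026|100⟩ + (-0.02624 - 0.01975i)|101⟩ - 0.02026i|110⟩ + (-0.01975 + 0.02624i)|111⟩

amp(|b₁b₂…⟩) = product of the factor amplitudes for bits b₁, b₂, …; only kets whose every factor amplitude is nonzero survive.
|000⟩: (-0.9985)(1/√2)(0.5251) = -0.3707
|001⟩: (-0.9985)(1/√2)(-0.6799 - 0.5119i) = (0.48 + 0.3614i)
|010⟩: (-0.9985)(-(1/√2)i)(0.5251) = 0.3707i
|011⟩: (-0.9985)(-(1/√2)i)(-0.6799 - 0.5119i) = (0.3614 - 0.48i)
|100⟩: (0.05457)(1/√2)(0.5251) = 0.02026
|101⟩: (0.05457)(1/√2)(-0.6799 - 0.5119i) = (-0.02624 - 0.01975i)
|110⟩: (0.05457)(-(1/√2)i)(0.5251) = -0.02026i
|111⟩: (0.05457)(-(1/√2)i)(-0.6799 - 0.5119i) = (-0.01975 + 0.02624i)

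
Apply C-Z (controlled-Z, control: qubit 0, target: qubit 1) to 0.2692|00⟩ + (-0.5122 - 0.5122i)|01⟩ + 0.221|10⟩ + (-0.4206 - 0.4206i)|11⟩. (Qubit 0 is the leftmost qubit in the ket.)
0.2692|00⟩ + (-0.5122 - 0.5122i)|01⟩ + 0.221|10⟩ + (0.4206 + 0.4206i)|11⟩

C-Z leaves the control-|0⟩ kets |00⟩, |01⟩ unchanged and applies Z to qubit 1 on the control-|1⟩ pair (|10⟩, |11⟩).
Z = [[1, 0], [0, -1]].
With a = amp(|10⟩) = 0.221 and b = amp(|11⟩) = (-0.4206 - 0.4206i):
new amp(|10⟩) = (1)·a = 0.221
new amp(|11⟩) = (-1)·b = (0.4206 + 0.4206i)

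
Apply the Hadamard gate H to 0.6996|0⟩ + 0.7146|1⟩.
|0⟩ - 0.01061|1⟩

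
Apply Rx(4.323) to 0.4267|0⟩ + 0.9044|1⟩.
(-0.2376 - 0.7511i)|0⟩ + (-0.5037 - 0.3544i)|1⟩

Rx(4.323) = [[cos(θ/2), −i·sin(θ/2)], [−i·sin(θ/2), cos(θ/2)]]; θ = 4.323, cos(θ/2) ≈ -0.556946, sin(θ/2) ≈ 0.830549.
With a = amp(|0⟩) = 0.4267 and b = amp(|1⟩) = 0.9044:
new amp(|0⟩) = (-0.556946)·a + (-0.830549i)·b = (-0.2376 - 0.7511i)
new amp(|1⟩) = (-0.830549i)·a + (-0.556946)·b = (-0.5037 - 0.3544i)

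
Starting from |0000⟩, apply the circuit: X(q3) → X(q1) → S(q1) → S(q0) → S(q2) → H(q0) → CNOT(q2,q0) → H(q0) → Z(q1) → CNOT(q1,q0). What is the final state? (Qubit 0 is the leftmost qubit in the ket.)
-i|1101⟩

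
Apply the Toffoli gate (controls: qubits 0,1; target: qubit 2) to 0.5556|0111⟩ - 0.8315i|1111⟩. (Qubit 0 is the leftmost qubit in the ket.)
0.5556|0111⟩ - 0.8315i|1101⟩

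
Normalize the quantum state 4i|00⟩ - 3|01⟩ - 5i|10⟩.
0.5657i|00⟩ - 0.4243|01⟩ - (1/√2)i|10⟩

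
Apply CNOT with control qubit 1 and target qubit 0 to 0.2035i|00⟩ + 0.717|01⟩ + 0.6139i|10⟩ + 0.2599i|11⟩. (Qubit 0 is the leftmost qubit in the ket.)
0.2035i|00⟩ + 0.2599i|01⟩ + 0.6139i|10⟩ + 0.717|11⟩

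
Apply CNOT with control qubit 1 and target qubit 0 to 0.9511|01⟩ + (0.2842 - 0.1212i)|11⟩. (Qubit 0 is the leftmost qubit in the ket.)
(0.2842 - 0.1212i)|01⟩ + 0.9511|11⟩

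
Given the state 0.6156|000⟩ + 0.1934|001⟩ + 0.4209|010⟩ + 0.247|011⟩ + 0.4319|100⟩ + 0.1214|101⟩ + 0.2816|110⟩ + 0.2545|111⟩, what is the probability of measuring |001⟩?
0.0374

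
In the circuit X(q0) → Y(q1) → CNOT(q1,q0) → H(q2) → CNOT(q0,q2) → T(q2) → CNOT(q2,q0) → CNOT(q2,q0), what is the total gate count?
8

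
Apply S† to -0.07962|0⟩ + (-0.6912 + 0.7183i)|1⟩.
-0.07962|0⟩ + (0.7183 + 0.6912i)|1⟩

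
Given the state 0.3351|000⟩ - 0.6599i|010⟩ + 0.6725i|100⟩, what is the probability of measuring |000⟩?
0.1123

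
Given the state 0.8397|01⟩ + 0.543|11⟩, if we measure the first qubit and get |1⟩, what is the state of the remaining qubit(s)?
|1⟩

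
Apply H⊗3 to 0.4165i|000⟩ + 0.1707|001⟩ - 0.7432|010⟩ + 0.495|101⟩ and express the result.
(-0.0274 + 0.1473i)|000⟩ + (-0.4981 + 0.1473i)|001⟩ + (0.4981 + 0.1473i)|010⟩ + (0.0274 + 0.1473i)|011⟩ + (-0.3774 + 0.1473i)|100⟩ + (-0.1481 + 0.1473i)|101⟩ + (0.1481 + 0.1473i)|110⟩ + (0.3774 + 0.1473i)|111⟩

H⊗3 gives amp(|y⟩) = (1/2√2) Σ_x (−1)^(x·y) amp(|x⟩), where x·y is the number of positions in which both x and y have a 1.
|000⟩: (0.4165i + 0.1707 - 0.7432 + 0.495)/(2√2) = (-0.0274 + 0.1473i)
|001⟩: (0.4165i - 0.1707 - 0.7432 - 0.495)/(2√2) = (-0.4981 + 0.1473i)
|010⟩: (0.4165i + 0.1707 + 0.7432 + 0.495)/(2√2) = (0.4981 + 0.1473i)
|011⟩: (0.4165i - 0.1707 + 0.7432 - 0.495)/(2√2) = (0.0274 + 0.1473i)
|100⟩: (0.4165i + 0.1707 - 0.7432 - 0.495)/(2√2) = (-0.3774 + 0.1473i)
|101⟩: (0.4165i - 0.1707 - 0.7432 + 0.495)/(2√2) = (-0.1481 + 0.1473i)
|110⟩: (0.4165i + 0.1707 + 0.7432 - 0.495)/(2√2) = (0.1481 + 0.1473i)
|111⟩: (0.4165i - 0.1707 + 0.7432 + 0.495)/(2√2) = (0.3774 + 0.1473i)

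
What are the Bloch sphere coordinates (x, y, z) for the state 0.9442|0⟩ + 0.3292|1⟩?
(0.6217, 0, 0.7831)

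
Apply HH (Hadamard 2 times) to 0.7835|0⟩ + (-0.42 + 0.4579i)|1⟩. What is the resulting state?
0.7835|0⟩ + (-0.42 + 0.4579i)|1⟩

H² = I, so an even number of Hadamards cancels: H^2 = I and the state is unchanged.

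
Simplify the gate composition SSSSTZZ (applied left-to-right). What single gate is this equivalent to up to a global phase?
T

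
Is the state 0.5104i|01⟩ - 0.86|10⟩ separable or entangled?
Entangled

Writing the state as a|00⟩ + b|01⟩ + c|10⟩ + d|11⟩, it is a product state iff ad − bc = 0.
Here (a, b, c, d) = (0, 0.5104i, -0.86, 0): ad − bc = (0)(0) − (0.5104i)(-0.86) = 0.4389i ≠ 0, so the state is entangled.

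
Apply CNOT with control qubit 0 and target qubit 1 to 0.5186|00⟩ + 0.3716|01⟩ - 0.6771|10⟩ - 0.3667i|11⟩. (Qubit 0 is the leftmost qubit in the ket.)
0.5186|00⟩ + 0.3716|01⟩ - 0.3667i|10⟩ - 0.6771|11⟩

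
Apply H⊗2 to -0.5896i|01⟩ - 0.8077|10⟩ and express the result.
(-0.4039 - 0.2948i)|00⟩ + (-0.4039 + 0.2948i)|01⟩ + (0.4039 - 0.2948i)|10⟩ + (0.4039 + 0.2948i)|11⟩

H⊗2 gives amp(|y⟩) = (1/2) Σ_x (−1)^(x·y) amp(|x⟩), where x·y is the number of positions in which both x and y have a 1.
|00⟩: (-0.5896i - 0.8077)/2 = (-0.4039 - 0.2948i)
|01⟩: (0.5896i - 0.8077)/2 = (-0.4039 + 0.2948i)
|10⟩: (-0.5896i + 0.8077)/2 = (0.4039 - 0.2948i)
|11⟩: (0.5896i + 0.8077)/2 = (0.4039 + 0.2948i)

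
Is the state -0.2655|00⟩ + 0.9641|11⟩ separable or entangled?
Entangled

Writing the state as a|00⟩ + b|01⟩ + c|10⟩ + d|11⟩, it is a product state iff ad − bc = 0.
Here (a, b, c, d) = (-0.2655, 0, 0, 0.9641): ad − bc = (-0.2655)(0.9641) − (0)(0) = -0.256 ≠ 0, so the state is entangled.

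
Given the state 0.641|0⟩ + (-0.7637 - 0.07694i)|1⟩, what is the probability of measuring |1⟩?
0.5892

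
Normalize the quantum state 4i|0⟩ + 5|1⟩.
0.6247i|0⟩ + 0.7809|1⟩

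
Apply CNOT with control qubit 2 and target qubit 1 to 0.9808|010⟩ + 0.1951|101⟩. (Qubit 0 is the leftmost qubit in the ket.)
0.9808|010⟩ + 0.1951|111⟩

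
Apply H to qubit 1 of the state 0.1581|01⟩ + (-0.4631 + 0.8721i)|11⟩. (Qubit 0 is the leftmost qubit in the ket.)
0.1118|00⟩ - 0.1118|01⟩ + (-0.3275 + 0.6167i)|10⟩ + (0.3275 - 0.6167i)|11⟩

H on qubit 1 mixes each pair of kets that differ only in qubit 1: amplitudes (a, b) of (|…0…⟩, |…1…⟩) become ((a + b)/√2, (a − b)/√2). Kets absent from the input have amplitude 0.
(|00⟩, |01⟩): (a, b) = (0, 0.1581) → (0.1118, -0.1118)
(|10⟩, |11⟩): (a, b) = (0, (-0.4631 + 0.8721i)) → ((-0.3275 + 0.6167i), (0.3275 - 0.6167i))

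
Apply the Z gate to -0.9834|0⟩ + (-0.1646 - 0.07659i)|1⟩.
-0.9834|0⟩ + (0.1646 + 0.07659i)|1⟩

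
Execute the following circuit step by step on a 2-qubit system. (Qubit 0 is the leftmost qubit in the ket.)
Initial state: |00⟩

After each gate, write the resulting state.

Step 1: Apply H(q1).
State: 1/√2|00⟩ + 1/√2|01⟩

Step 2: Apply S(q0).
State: 1/√2|00⟩ + 1/√2|01⟩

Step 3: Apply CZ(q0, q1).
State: 1/√2|00⟩ + 1/√2|01⟩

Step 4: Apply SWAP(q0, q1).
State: 1/√2|00⟩ + 1/√2|10⟩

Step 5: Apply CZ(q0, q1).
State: 1/√2|00⟩ + 1/√2|10⟩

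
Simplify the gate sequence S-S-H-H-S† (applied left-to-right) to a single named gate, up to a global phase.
S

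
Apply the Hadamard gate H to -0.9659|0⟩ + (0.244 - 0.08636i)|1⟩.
(-0.5105 - 0.06107i)|0⟩ + (-0.8555 + 0.06107i)|1⟩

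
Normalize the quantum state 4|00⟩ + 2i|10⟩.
0.8944|00⟩ + (1/√5)i|10⟩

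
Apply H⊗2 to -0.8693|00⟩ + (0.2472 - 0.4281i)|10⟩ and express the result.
(-0.3111 - 0.2141i)|00⟩ + (-0.3111 - 0.2141i)|01⟩ + (-0.5583 + 0.2141i)|10⟩ + (-0.5583 + 0.2141i)|11⟩

H⊗2 gives amp(|y⟩) = (1/2) Σ_x (−1)^(x·y) amp(|x⟩), where x·y is the number of positions in which both x and y have a 1.
|00⟩: (-0.8693 + (0.2472 - 0.4281i))/2 = (-0.3111 - 0.2141i)
|01⟩: (-0.8693 + (0.2472 - 0.4281i))/2 = (-0.3111 - 0.2141i)
|10⟩: (-0.8693 - (0.2472 - 0.4281i))/2 = (-0.5583 + 0.2141i)
|11⟩: (-0.8693 - (0.2472 - 0.4281i))/2 = (-0.5583 + 0.2141i)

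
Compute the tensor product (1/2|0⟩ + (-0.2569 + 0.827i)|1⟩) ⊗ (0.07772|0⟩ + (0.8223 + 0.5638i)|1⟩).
0.03886|00⟩ + (0.4112 + 0.2819i)|01⟩ + (-0.01997 + 0.06427i)|10⟩ + (-0.6775 + 0.5352i)|11⟩

amp(|b₁b₂…⟩) = product of the factor amplitudes for bits b₁, b₂, …; only kets whose every factor amplitude is nonzero survive.
|00⟩: (1/2)(0.07772) = 0.03886
|01⟩: (1/2)(0.8223 + 0.5638i) = (0.4112 + 0.2819i)
|10⟩: (-0.2569 + 0.827i)(0.07772) = (-0.01997 + 0.06427i)
|11⟩: (-0.2569 + 0.827i)(0.8223 + 0.5638i) = (-0.6775 + 0.5352i)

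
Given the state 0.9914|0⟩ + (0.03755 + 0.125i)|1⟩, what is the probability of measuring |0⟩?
0.9829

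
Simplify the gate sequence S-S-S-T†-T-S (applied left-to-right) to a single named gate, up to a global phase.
I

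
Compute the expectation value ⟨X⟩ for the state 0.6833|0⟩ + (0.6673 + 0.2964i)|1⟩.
0.9119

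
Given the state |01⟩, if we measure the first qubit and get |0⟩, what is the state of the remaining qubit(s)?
|1⟩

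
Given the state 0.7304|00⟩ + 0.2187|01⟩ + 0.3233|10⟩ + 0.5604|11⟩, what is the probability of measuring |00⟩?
0.5335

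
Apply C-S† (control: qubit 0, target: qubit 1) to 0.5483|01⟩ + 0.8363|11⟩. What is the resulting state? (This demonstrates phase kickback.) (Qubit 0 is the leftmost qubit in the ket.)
0.5483|01⟩ - 0.8363i|11⟩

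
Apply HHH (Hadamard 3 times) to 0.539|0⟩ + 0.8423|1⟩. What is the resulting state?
0.9767|0⟩ - 0.2145|1⟩

H² = I, so H^3 = H: a single Hadamard. With (a, b) = (0.539, 0.8423), H gives ((a + b)/√2, (a − b)/√2) = (0.9767, -0.2145).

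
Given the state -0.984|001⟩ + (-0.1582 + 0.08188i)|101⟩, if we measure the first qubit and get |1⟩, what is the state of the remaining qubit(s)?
(-0.8881 + 0.4597i)|01⟩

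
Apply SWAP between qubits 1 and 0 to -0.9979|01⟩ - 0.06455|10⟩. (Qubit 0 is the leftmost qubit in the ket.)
-0.06455|01⟩ - 0.9979|10⟩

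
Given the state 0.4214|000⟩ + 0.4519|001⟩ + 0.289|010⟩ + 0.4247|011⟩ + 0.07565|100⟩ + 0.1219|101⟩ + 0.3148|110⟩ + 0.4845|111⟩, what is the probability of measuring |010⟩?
0.08352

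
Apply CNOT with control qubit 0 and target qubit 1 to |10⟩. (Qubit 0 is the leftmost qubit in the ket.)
|11⟩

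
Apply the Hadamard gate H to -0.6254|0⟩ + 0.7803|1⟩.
0.1095|0⟩ - 0.994|1⟩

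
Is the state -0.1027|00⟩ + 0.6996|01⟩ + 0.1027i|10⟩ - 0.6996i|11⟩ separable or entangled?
Separable

Writing the state as a|00⟩ + b|01⟩ + c|10⟩ + d|11⟩, it is a product state iff ad − bc = 0.
Here (a, b, c, d) = (-0.1027, 0.6996, 0.1027i, -0.6996i): ad − bc = (-0.1027)(-0.6996i) − (0.6996)(0.1027i) = 0, so the state is separable.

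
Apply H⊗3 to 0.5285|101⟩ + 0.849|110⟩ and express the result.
0.487|000⟩ + 0.1133|001⟩ - 0.1133|010⟩ - 0.487|011⟩ - 0.487|100⟩ - 0.1133|101⟩ + 0.1133|110⟩ + 0.487|111⟩

H⊗3 gives amp(|y⟩) = (1/2√2) Σ_x (−1)^(x·y) amp(|x⟩), where x·y is the number of positions in which both x and y have a 1.
|000⟩: (0.5285 + 0.849)/(2√2) = 0.487
|001⟩: (-0.5285 + 0.849)/(2√2) = 0.1133
|010⟩: (0.5285 - 0.849)/(2√2) = -0.1133
|011⟩: (-0.5285 - 0.849)/(2√2) = -0.487
|100⟩: (-0.5285 - 0.849)/(2√2) = -0.487
|101⟩: (0.5285 - 0.849)/(2√2) = -0.1133
|110⟩: (-0.5285 + 0.849)/(2√2) = 0.1133
|111⟩: (0.5285 + 0.849)/(2√2) = 0.487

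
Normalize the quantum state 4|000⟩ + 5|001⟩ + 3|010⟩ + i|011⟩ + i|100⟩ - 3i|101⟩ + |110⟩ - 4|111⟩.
0.4529|000⟩ + 0.5661|001⟩ + 0.3397|010⟩ + 0.1132i|011⟩ + 0.1132i|100⟩ - 0.3397i|101⟩ + 0.1132|110⟩ - 0.4529|111⟩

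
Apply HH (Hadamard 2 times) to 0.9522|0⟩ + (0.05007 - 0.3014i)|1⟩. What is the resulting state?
0.9522|0⟩ + (0.05007 - 0.3014i)|1⟩

H² = I, so an even number of Hadamards cancels: H^2 = I and the state is unchanged.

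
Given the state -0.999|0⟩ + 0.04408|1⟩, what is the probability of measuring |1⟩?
0.001943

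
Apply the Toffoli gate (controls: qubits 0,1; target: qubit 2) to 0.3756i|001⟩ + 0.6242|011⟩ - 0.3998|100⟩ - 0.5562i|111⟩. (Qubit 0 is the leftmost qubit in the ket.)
0.3756i|001⟩ + 0.6242|011⟩ - 0.3998|100⟩ - 0.5562i|110⟩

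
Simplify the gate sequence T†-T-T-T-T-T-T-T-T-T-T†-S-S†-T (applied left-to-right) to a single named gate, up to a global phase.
I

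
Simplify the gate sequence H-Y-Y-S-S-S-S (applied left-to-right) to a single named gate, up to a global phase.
H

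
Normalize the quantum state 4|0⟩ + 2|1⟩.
0.8944|0⟩ + 1/√5|1⟩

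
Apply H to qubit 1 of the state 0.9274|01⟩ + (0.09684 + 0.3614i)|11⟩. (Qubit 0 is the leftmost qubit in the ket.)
0.6558|00⟩ - 0.6558|01⟩ + (0.06848 + 0.2555i)|10⟩ + (-0.06848 - 0.2555i)|11⟩

H on qubit 1 mixes each pair of kets that differ only in qubit 1: amplitudes (a, b) of (|…0…⟩, |…1…⟩) become ((a + b)/√2, (a − b)/√2). Kets absent from the input have amplitude 0.
(|00⟩, |01⟩): (a, b) = (0, 0.9274) → (0.6558, -0.6558)
(|10⟩, |11⟩): (a, b) = (0, (0.09684 + 0.3614i)) → ((0.06848 + 0.2555i), (-0.06848 - 0.2555i))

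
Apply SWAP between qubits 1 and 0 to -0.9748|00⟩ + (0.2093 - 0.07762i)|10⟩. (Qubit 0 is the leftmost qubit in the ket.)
-0.9748|00⟩ + (0.2093 - 0.07762i)|01⟩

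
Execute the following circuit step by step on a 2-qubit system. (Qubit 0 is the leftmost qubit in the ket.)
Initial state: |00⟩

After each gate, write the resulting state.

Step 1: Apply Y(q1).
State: i|01⟩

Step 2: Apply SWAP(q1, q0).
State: i|10⟩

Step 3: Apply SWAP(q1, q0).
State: i|01⟩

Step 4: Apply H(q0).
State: (1/√2)i|01⟩ + (1/√2)i|11⟩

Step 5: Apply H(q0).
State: i|01⟩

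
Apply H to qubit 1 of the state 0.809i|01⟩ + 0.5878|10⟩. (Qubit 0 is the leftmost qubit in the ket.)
0.572i|00⟩ - 0.572i|01⟩ + 0.4156|10⟩ + 0.4156|11⟩

H on qubit 1 mixes each pair of kets that differ only in qubit 1: amplitudes (a, b) of (|…0…⟩, |…1…⟩) become ((a + b)/√2, (a − b)/√2). Kets absent from the input have amplitude 0.
(|00⟩, |01⟩): (a, b) = (0, 0.809i) → (0.572i, -0.572i)
(|10⟩, |11⟩): (a, b) = (0.5878, 0) → (0.4156, 0.4156)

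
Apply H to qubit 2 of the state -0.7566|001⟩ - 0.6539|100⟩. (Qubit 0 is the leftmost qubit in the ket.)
-0.535|000⟩ + 0.535|001⟩ - 0.4624|100⟩ - 0.4624|101⟩

H on qubit 2 mixes each pair of kets that differ only in qubit 2: amplitudes (a, b) of (|…0…⟩, |…1…⟩) become ((a + b)/√2, (a − b)/√2). Kets absent from the input have amplitude 0.
(|000⟩, |001⟩): (a, b) = (0, -0.7566) → (-0.535, 0.535)
(|100⟩, |101⟩): (a, b) = (-0.6539, 0) → (-0.4624, -0.4624)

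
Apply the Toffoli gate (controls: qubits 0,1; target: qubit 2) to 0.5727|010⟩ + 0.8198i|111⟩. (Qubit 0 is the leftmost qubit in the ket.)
0.5727|010⟩ + 0.8198i|110⟩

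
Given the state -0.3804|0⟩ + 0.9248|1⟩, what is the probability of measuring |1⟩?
0.8553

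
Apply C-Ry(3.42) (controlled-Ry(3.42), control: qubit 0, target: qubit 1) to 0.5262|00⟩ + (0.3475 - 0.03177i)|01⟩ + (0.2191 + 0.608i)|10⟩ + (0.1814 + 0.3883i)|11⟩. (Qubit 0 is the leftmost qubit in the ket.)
0.5262|00⟩ + (0.3475 - 0.03177i)|01⟩ + (-0.21 - 0.4689i)|10⟩ + (0.1918 + 0.5482i)|11⟩

C-Ry(3.42) leaves the control-|0⟩ kets |00⟩, |01⟩ unchanged and applies Ry(3.42) to qubit 1 on the control-|1⟩ pair (|10⟩, |11⟩).
Ry(3.42) = [[cos(θ/2), −sin(θ/2)], [sin(θ/2), cos(θ/2)]]; θ = 3.42, cos(θ/2) ≈ -0.138755, sin(θ/2) ≈ 0.990327.
With a = amp(|10⟩) = (0.2191 + 0.608i) and b = amp(|11⟩) = (0.1814 + 0.3883i):
new amp(|10⟩) = (-0.138755)·a + (-0.990327)·b = (-0.21 - 0.4689i)
new amp(|11⟩) = (0.990327)·a + (-0.138755)·b = (0.1918 + 0.5482i)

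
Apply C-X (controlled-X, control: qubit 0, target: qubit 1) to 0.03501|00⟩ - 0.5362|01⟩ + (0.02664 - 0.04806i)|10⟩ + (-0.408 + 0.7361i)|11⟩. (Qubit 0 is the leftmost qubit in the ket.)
0.03501|00⟩ - 0.5362|01⟩ + (-0.408 + 0.7361i)|10⟩ + (0.02664 - 0.04806i)|11⟩

C-X leaves the control-|0⟩ kets |00⟩, |01⟩ unchanged and applies X to qubit 1 on the control-|1⟩ pair (|10⟩, |11⟩).
X = [[0, 1], [1, 0]].
With a = amp(|10⟩) = (0.02664 - 0.04806i) and b = amp(|11⟩) = (-0.408 + 0.7361i):
new amp(|10⟩) = (1)·b = (-0.408 + 0.7361i)
new amp(|11⟩) = (1)·a = (0.02664 - 0.04806i)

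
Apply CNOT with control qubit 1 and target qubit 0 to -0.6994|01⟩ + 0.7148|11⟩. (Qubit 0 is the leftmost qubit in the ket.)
0.7148|01⟩ - 0.6994|11⟩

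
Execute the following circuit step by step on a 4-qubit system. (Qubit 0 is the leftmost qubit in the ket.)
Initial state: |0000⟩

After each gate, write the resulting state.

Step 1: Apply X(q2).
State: |0010⟩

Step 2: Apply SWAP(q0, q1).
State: |0010⟩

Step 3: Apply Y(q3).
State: i|0011⟩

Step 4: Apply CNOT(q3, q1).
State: i|0111⟩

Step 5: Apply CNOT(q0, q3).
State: i|0111⟩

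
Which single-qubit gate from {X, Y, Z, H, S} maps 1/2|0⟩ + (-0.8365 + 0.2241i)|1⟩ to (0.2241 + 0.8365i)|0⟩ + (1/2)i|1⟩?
Y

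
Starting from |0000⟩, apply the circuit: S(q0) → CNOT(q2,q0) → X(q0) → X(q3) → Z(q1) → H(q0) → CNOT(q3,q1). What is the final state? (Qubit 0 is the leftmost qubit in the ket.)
1/√2|0101⟩ - 1/√2|1101⟩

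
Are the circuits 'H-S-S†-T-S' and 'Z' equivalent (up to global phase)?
No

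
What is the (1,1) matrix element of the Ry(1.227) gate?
0.8176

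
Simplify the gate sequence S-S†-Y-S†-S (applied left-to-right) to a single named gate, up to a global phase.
Y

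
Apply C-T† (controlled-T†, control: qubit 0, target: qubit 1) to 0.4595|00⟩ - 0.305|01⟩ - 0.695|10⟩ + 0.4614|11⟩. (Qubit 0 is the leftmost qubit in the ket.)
0.4595|00⟩ - 0.305|01⟩ - 0.695|10⟩ + (0.3263 - 0.3263i)|11⟩

C-T† leaves the control-|0⟩ kets |00⟩, |01⟩ unchanged and applies T† to qubit 1 on the control-|1⟩ pair (|10⟩, |11⟩).
T† = [[1, 0], [0, (1/√2 - (1/√2)i)]].
With a = amp(|10⟩) = -0.695 and b = amp(|11⟩) = 0.4614:
new amp(|10⟩) = (1)·a = -0.695
new amp(|11⟩) = (1/√2 - (1/√2)i)·b = (0.3263 - 0.3263i)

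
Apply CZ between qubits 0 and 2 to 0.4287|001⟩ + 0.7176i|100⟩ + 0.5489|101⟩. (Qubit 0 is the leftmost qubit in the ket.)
0.4287|001⟩ + 0.7176i|100⟩ - 0.5489|101⟩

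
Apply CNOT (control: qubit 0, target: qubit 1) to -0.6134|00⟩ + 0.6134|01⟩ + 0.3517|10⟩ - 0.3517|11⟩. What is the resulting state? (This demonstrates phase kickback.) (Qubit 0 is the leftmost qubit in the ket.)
-0.6134|00⟩ + 0.6134|01⟩ - 0.3517|10⟩ + 0.3517|11⟩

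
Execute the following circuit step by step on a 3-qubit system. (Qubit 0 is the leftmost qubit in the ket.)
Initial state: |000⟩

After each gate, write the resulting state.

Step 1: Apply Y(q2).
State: i|001⟩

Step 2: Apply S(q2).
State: -|001⟩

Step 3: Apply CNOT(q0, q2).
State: -|001⟩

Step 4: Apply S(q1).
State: -|001⟩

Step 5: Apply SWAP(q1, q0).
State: -|001⟩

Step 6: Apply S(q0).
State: -|001⟩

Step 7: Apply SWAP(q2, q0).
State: -|100⟩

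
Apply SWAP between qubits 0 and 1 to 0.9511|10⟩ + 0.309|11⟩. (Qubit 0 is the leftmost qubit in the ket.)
0.9511|01⟩ + 0.309|11⟩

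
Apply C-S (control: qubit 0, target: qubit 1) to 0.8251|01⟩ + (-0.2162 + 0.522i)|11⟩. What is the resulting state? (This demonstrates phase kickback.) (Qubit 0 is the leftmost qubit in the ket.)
0.8251|01⟩ + (-0.522 - 0.2162i)|11⟩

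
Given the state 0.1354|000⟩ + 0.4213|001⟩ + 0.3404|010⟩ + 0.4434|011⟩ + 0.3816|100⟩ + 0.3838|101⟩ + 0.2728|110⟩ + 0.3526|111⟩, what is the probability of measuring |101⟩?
0.1473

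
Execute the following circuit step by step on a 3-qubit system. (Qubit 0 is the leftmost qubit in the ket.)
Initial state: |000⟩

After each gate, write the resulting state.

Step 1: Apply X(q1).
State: |010⟩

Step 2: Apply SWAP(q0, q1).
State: |100⟩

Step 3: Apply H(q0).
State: 1/√2|000⟩ - 1/√2|100⟩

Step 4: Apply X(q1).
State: 1/√2|010⟩ - 1/√2|110⟩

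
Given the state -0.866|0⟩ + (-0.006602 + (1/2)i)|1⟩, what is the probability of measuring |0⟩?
0.75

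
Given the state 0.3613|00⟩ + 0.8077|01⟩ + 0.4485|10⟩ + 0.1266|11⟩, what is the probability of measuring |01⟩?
0.6524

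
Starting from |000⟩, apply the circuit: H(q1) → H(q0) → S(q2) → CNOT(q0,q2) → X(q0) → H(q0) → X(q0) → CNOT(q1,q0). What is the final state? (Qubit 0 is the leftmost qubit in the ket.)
-1/√8|000⟩ + 1/√8|001⟩ + 1/√8|010⟩ + 1/√8|011⟩ + 1/√8|100⟩ + 1/√8|101⟩ - 1/√8|110⟩ + 1/√8|111⟩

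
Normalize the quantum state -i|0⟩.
-i|0⟩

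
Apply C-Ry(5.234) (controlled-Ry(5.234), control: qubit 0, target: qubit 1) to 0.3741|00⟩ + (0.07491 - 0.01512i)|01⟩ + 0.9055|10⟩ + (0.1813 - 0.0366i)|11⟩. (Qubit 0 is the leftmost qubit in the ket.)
0.3741|00⟩ + (0.07491 - 0.01512i)|01⟩ + (-0.8745 + 0.01833i)|10⟩ + (0.2966 + 0.03168i)|11⟩

C-Ry(5.234) leaves the control-|0⟩ kets |00⟩, |01⟩ unchanged and applies Ry(5.234) to qubit 1 on the control-|1⟩ pair (|10⟩, |11⟩).
Ry(5.234) = [[cos(θ/2), −sin(θ/2)], [sin(θ/2), cos(θ/2)]]; θ = 5.234, cos(θ/2) ≈ -0.865528, sin(θ/2) ≈ 0.50086.
With a = amp(|10⟩) = 0.9055 and b = amp(|11⟩) = (0.1813 - 0.0366i):
new amp(|10⟩) = (-0.865528)·a + (-0.50086)·b = (-0.8745 + 0.01833i)
new amp(|11⟩) = (0.50086)·a + (-0.865528)·b = (0.2966 + 0.03168i)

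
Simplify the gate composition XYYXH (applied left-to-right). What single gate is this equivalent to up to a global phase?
H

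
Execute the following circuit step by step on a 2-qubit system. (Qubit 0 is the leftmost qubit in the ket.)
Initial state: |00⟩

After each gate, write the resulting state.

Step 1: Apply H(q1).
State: 1/√2|00⟩ + 1/√2|01⟩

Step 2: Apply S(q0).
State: 1/√2|00⟩ + 1/√2|01⟩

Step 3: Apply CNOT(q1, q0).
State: 1/√2|00⟩ + 1/√2|11⟩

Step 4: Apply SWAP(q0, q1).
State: 1/√2|00⟩ + 1/√2|11⟩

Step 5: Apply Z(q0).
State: 1/√2|00⟩ - 1/√2|11⟩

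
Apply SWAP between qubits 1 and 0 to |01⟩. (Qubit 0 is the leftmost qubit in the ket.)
|10⟩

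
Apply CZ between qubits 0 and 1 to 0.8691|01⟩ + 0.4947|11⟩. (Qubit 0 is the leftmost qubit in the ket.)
0.8691|01⟩ - 0.4947|11⟩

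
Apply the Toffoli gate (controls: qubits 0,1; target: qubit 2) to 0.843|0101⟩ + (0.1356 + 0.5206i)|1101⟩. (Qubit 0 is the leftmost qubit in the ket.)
0.843|0101⟩ + (0.1356 + 0.5206i)|1111⟩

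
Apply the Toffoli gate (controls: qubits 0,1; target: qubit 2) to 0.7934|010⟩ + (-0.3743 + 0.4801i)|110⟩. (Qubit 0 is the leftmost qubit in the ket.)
0.7934|010⟩ + (-0.3743 + 0.4801i)|111⟩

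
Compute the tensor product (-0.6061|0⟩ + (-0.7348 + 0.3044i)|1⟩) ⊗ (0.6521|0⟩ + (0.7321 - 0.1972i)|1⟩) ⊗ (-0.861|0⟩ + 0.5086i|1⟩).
0.3403|000⟩ - 0.201i|001⟩ + (0.382 - 0.1029i)|010⟩ + (-0.06079 - 0.2257i)|011⟩ + (0.4126 - 0.1709i)|100⟩ + (-0.101 - 0.2437i)|101⟩ + (0.4115 - 0.3166i)|110⟩ + (-0.187 - 0.2431i)|111⟩

amp(|b₁b₂…⟩) = product of the factor amplitudes for bits b₁, b₂, …; only kets whose every factor amplitude is nonzero survive.
|000⟩: (-0.6061)(0.6521)(-0.861) = 0.3403
|001⟩: (-0.6061)(0.6521)(0.5086i) = -0.201i
|010⟩: (-0.6061)(0.7321 - 0.1972i)(-0.861) = (0.382 - 0.1029i)
|011⟩: (-0.6061)(0.7321 - 0.1972i)(0.5086i) = (-0.06079 - 0.2257i)
|100⟩: (-0.7348 + 0.3044i)(0.6521)(-0.861) = (0.4126 - 0.1709i)
|101⟩: (-0.7348 + 0.3044i)(0.6521)(0.5086i) = (-0.101 - 0.2437i)
|110⟩: (-0.7348 + 0.3044i)(0.7321 - 0.1972i)(-0.861) = (0.4115 - 0.3166i)
|111⟩: (-0.7348 + 0.3044i)(0.7321 - 0.1972i)(0.5086i) = (-0.187 - 0.2431i)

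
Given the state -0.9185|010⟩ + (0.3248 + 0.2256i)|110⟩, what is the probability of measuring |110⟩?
0.1564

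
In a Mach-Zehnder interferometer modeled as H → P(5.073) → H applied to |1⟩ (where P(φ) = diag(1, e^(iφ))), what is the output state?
(0.3236 + 0.4678i)|0⟩ + (0.6764 - 0.4678i)|1⟩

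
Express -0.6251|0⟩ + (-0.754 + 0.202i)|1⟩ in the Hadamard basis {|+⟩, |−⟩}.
(-0.9752 + 0.1428i)|+⟩ + (0.09115 - 0.1428i)|−⟩

With |ψ⟩ = α|0⟩ + β|1⟩, the Hadamard-basis coefficients are ⟨+|ψ⟩ = (α + β)/√2 and ⟨−|ψ⟩ = (α − β)/√2.
Here α = -0.6251, β = (-0.754 + 0.202i): (α + β)/√2 = (-0.9752 + 0.1428i), (α − β)/√2 = (0.09115 - 0.1428i).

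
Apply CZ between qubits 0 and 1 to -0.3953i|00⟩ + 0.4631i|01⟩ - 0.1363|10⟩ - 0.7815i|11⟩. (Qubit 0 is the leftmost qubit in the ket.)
-0.3953i|00⟩ + 0.4631i|01⟩ - 0.1363|10⟩ + 0.7815i|11⟩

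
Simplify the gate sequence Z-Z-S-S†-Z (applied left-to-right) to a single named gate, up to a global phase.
Z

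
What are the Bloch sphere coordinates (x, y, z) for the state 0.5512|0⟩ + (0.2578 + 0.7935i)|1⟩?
(0.2842, 0.8748, -0.3923)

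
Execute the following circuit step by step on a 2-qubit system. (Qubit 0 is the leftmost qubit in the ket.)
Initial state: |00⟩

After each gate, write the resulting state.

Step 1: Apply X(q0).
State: |10⟩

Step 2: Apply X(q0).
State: |00⟩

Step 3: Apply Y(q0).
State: i|10⟩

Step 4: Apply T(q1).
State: i|10⟩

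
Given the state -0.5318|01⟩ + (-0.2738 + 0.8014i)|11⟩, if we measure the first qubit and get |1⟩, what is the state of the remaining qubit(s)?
(-0.3233 + 0.9463i)|1⟩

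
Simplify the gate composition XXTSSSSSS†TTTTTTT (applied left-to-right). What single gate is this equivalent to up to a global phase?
I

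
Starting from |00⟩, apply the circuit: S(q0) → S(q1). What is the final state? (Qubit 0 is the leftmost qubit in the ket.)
|00⟩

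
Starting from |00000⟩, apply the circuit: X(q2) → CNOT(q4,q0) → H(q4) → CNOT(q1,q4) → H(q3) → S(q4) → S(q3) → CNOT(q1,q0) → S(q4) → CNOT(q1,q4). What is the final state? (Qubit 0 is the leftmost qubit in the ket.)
1/2|00100⟩ - 1/2|00101⟩ + (1/2)i|00110⟩ - (1/2)i|00111⟩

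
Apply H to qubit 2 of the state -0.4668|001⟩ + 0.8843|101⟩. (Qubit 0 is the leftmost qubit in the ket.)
-0.3301|000⟩ + 0.3301|001⟩ + 0.6253|100⟩ - 0.6253|101⟩

H on qubit 2 mixes each pair of kets that differ only in qubit 2: amplitudes (a, b) of (|…0…⟩, |…1…⟩) become ((a + b)/√2, (a − b)/√2). Kets absent from the input have amplitude 0.
(|000⟩, |001⟩): (a, b) = (0, -0.4668) → (-0.3301, 0.3301)
(|100⟩, |101⟩): (a, b) = (0, 0.8843) → (0.6253, -0.6253)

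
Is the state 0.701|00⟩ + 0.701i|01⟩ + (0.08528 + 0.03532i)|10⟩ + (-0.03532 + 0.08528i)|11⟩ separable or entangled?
Separable

Writing the state as a|00⟩ + b|01⟩ + c|10⟩ + d|11⟩, it is a product state iff ad − bc = 0.
Here (a, b, c, d) = (0.701, 0.701i, (0.08528 + 0.03532i), (-0.03532 + 0.08528i)): ad − bc = (0.701)(-0.03532 + 0.08528i) − (0.701i)(0.08528 + 0.03532i) = 0, so the state is separable.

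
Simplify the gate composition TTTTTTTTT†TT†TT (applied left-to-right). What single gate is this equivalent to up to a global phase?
T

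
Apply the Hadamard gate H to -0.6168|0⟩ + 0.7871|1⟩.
0.1204|0⟩ - 0.9927|1⟩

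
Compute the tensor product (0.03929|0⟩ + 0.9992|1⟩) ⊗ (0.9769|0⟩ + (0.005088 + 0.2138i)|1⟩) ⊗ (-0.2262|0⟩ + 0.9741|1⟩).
-0.008682|000⟩ + 0.03739|001⟩ + (-0.00004522 - 0.0019i)|010⟩ + (0.0001947 + 0.008183i)|011⟩ - 0.2208|100⟩ + 0.9508|101⟩ + (-0.00115 - 0.04832i)|110⟩ + (0.004952 + 0.2081i)|111⟩

amp(|b₁b₂…⟩) = product of the factor amplitudes for bits b₁, b₂, …; only kets whose every factor amplitude is nonzero survive.
|000⟩: (0.03929)(0.9769)(-0.2262) = -0.008682
|001⟩: (0.03929)(0.9769)(0.9741) = 0.03739
|010⟩: (0.03929)(0.005088 + 0.2138i)(-0.2262) = (-0.00004522 - 0.0019i)
|011⟩: (0.03929)(0.005088 + 0.2138i)(0.9741) = (0.0001947 + 0.008183i)
|100⟩: (0.9992)(0.9769)(-0.2262) = -0.2208
|101⟩: (0.9992)(0.9769)(0.9741) = 0.9508
|110⟩: (0.9992)(0.005088 + 0.2138i)(-0.2262) = (-0.00115 - 0.04832i)
|111⟩: (0.9992)(0.005088 + 0.2138i)(0.9741) = (0.004952 + 0.2081i)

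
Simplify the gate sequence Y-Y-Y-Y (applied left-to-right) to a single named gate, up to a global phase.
I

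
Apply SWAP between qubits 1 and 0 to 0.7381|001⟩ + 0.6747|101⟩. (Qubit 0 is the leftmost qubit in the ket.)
0.7381|001⟩ + 0.6747|011⟩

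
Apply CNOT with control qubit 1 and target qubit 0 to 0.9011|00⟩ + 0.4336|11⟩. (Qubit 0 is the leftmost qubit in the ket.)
0.9011|00⟩ + 0.4336|01⟩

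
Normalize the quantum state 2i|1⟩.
i|1⟩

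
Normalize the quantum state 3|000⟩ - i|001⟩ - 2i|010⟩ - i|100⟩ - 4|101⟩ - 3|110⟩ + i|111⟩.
0.4685|000⟩ - 0.1562i|001⟩ - 0.3123i|010⟩ - 0.1562i|100⟩ - 0.6247|101⟩ - 0.4685|110⟩ + 0.1562i|111⟩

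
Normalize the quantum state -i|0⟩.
-i|0⟩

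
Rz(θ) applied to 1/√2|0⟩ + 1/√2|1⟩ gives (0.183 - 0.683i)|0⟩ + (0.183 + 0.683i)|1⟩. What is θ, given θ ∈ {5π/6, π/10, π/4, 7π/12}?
5π/6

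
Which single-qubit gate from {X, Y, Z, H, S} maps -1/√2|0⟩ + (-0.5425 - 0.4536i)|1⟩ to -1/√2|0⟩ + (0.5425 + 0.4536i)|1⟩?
Z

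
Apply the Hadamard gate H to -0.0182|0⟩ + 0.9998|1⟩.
0.6941|0⟩ - 0.7198|1⟩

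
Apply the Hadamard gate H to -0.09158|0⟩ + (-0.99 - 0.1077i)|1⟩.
(-0.7648 - 0.07616i)|0⟩ + (0.6353 + 0.07616i)|1⟩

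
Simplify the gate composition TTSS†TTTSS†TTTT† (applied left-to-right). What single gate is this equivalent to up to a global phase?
T†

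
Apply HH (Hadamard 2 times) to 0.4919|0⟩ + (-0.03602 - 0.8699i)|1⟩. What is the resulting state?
0.4919|0⟩ + (-0.03602 - 0.8699i)|1⟩

H² = I, so an even number of Hadamards cancels: H^2 = I and the state is unchanged.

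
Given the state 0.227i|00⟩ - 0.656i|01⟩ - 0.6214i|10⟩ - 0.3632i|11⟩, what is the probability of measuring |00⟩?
0.05153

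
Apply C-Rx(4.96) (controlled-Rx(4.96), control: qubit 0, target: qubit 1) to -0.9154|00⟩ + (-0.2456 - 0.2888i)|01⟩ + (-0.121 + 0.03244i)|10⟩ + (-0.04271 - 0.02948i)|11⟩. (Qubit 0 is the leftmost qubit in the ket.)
-0.9154|00⟩ + (-0.2456 - 0.2888i)|01⟩ + (0.07736 + 0.0006443i)|10⟩ + (0.05363 + 0.0976i)|11⟩

C-Rx(4.96) leaves the control-|0⟩ kets |00⟩, |01⟩ unchanged and applies Rx(4.96) to qubit 1 on the control-|1⟩ pair (|10⟩, |11⟩).
Rx(4.96) = [[cos(θ/2), −i·sin(θ/2)], [−i·sin(θ/2), cos(θ/2)]]; θ = 4.96, cos(θ/2) ≈ -0.789015, sin(θ/2) ≈ 0.614374.
With a = amp(|10⟩) = (-0.121 + 0.03244i) and b = amp(|11⟩) = (-0.04271 - 0.02948i):
new amp(|10⟩) = (-0.789015)·a + (-0.614374i)·b = (0.07736 + 0.0006443i)
new amp(|11⟩) = (-0.614374i)·a + (-0.789015)·b = (0.05363 + 0.0976i)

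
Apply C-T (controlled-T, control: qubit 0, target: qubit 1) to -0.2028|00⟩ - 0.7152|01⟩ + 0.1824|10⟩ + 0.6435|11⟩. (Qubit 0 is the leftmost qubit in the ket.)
-0.2028|00⟩ - 0.7152|01⟩ + 0.1824|10⟩ + (0.455 + 0.455i)|11⟩

C-T leaves the control-|0⟩ kets |00⟩, |01⟩ unchanged and applies T to qubit 1 on the control-|1⟩ pair (|10⟩, |11⟩).
T = [[1, 0], [0, (1/√2 + (1/√2)i)]].
With a = amp(|10⟩) = 0.1824 and b = amp(|11⟩) = 0.6435:
new amp(|10⟩) = (1)·a = 0.1824
new amp(|11⟩) = (1/√2 + (1/√2)i)·b = (0.455 + 0.455i)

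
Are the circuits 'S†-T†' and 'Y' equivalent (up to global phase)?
No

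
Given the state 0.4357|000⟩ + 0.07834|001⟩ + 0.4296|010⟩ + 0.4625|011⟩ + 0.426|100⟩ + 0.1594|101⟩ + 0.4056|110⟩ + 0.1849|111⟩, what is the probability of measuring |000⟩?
0.1898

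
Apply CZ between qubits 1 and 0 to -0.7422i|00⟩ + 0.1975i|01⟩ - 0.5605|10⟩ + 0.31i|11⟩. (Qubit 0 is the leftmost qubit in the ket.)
-0.7422i|00⟩ + 0.1975i|01⟩ - 0.5605|10⟩ - 0.31i|11⟩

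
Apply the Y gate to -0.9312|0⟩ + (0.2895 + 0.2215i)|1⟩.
(0.2215 - 0.2895i)|0⟩ - 0.9312i|1⟩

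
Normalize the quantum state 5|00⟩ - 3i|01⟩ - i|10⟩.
0.8452|00⟩ - 0.5071i|01⟩ - 0.169i|10⟩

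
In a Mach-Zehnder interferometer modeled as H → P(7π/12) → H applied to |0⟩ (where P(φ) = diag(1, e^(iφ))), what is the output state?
(0.3706 + 0.483i)|0⟩ + (0.6294 - 0.483i)|1⟩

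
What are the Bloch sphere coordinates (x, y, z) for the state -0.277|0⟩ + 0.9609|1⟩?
(-0.5323, 0, -0.8466)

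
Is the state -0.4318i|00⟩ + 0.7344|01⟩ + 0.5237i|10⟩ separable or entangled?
Entangled

Writing the state as a|00⟩ + b|01⟩ + c|10⟩ + d|11⟩, it is a product state iff ad − bc = 0.
Here (a, b, c, d) = (-0.4318i, 0.7344, 0.5237i, 0): ad − bc = (-0.4318i)(0) − (0.7344)(0.5237i) = -0.3846i ≠ 0, so the state is entangled.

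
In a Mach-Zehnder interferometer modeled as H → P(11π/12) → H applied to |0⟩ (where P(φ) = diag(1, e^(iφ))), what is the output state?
(0.01704 + 0.1294i)|0⟩ + (0.983 - 0.1294i)|1⟩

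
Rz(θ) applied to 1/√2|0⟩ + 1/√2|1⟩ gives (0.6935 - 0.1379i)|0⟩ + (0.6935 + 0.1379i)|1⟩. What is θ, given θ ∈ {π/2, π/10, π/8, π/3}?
π/8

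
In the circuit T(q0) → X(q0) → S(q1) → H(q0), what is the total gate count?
4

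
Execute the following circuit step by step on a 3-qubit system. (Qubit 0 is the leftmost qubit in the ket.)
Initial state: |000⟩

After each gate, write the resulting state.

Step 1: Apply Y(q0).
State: i|100⟩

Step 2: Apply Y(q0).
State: |000⟩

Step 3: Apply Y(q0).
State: i|100⟩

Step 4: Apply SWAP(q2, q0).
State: i|001⟩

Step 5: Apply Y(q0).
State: -|101⟩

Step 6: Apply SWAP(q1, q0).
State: -|011⟩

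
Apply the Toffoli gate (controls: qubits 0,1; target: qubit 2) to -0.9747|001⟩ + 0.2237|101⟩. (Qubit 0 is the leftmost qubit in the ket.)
-0.9747|001⟩ + 0.2237|101⟩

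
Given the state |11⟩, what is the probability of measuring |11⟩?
1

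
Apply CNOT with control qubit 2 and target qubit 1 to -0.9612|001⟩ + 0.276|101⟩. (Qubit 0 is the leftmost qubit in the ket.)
-0.9612|011⟩ + 0.276|111⟩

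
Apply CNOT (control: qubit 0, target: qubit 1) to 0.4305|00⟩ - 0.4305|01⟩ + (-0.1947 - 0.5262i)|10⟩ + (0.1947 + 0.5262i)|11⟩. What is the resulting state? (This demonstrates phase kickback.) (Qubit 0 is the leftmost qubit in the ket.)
0.4305|00⟩ - 0.4305|01⟩ + (0.1947 + 0.5262i)|10⟩ + (-0.1947 - 0.5262i)|11⟩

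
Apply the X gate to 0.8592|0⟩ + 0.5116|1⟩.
0.5116|0⟩ + 0.8592|1⟩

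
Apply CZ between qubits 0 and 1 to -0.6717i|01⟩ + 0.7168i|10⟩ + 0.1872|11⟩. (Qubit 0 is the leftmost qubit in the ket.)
-0.6717i|01⟩ + 0.7168i|10⟩ - 0.1872|11⟩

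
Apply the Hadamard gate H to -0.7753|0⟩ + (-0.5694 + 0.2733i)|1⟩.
(-0.9508 + 0.1933i)|0⟩ + (-0.1456 - 0.1933i)|1⟩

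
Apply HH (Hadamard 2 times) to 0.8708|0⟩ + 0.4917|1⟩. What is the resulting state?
0.8708|0⟩ + 0.4917|1⟩

H² = I, so an even number of Hadamards cancels: H^2 = I and the state is unchanged.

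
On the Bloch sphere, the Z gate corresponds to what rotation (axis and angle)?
Rotation by π around the z-axis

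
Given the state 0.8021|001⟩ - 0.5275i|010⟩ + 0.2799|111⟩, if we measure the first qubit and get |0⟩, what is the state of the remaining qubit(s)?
0.8355|01⟩ - 0.5495i|10⟩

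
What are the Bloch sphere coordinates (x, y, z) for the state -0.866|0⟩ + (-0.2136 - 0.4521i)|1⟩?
(0.37, 0.783, 0.4999)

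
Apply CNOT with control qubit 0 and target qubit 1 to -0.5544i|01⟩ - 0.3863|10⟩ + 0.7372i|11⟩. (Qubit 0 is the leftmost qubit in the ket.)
-0.5544i|01⟩ + 0.7372i|10⟩ - 0.3863|11⟩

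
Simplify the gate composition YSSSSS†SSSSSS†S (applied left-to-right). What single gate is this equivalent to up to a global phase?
Y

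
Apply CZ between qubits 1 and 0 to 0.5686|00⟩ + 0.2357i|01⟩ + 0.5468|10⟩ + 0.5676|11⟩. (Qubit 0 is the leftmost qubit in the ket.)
0.5686|00⟩ + 0.2357i|01⟩ + 0.5468|10⟩ - 0.5676|11⟩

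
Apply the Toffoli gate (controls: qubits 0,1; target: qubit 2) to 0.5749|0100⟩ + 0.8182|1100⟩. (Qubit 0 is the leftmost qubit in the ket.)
0.5749|0100⟩ + 0.8182|1110⟩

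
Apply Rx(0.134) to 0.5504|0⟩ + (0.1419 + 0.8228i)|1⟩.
(0.6043 - 0.0095i)|0⟩ + (0.1416 + 0.7841i)|1⟩

Rx(0.134) = [[cos(θ/2), −i·sin(θ/2)], [−i·sin(θ/2), cos(θ/2)]]; θ = 0.134, cos(θ/2) ≈ 0.997756, sin(θ/2) ≈ 0.0669499.
With a = amp(|0⟩) = 0.5504 and b = amp(|1⟩) = (0.1419 + 0.8228i):
new amp(|0⟩) = (0.997756)·a + (-0.0669499i)·b = (0.6043 - 0.0095i)
new amp(|1⟩) = (-0.0669499i)·a + (0.997756)·b = (0.1416 + 0.7841i)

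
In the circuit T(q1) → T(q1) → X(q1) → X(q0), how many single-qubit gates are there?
4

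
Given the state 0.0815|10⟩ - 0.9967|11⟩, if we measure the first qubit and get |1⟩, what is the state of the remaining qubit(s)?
0.0815|0⟩ - 0.9967|1⟩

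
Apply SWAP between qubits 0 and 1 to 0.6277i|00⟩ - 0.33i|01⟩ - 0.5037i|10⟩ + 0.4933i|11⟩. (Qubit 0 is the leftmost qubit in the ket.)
0.6277i|00⟩ - 0.5037i|01⟩ - 0.33i|10⟩ + 0.4933i|11⟩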